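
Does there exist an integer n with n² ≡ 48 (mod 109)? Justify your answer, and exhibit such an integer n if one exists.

Take n = 22. Then 22² = 484 = 4·109 + 48, so 22² ≡ 48 (mod 109).

n = 22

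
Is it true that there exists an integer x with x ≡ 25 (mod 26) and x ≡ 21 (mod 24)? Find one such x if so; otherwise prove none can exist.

The moduli are not coprime: gcd(26, 24) = 2. Compatibility requires 2 ∣ (21 − 25) = -4, which holds, so solutions exist.
Put x = 25 + 26t, so we need 26t ≡ 20 (mod 24), equivalently (divide by 2) 13t ≡ 10 (mod 12).
13 ≡ 1 (mod 12), so this reads 1t ≡ 10 (mod 12). So t ≡ 10 (mod 12).
Then x = 25 + 26·10 = 285.
Verify: 285 = 10·26 + 25 and 285 = 11·24 + 21. ✓

x = 285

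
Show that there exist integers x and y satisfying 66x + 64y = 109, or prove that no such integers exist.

Both 66 and 64 are divisible by gcd(66, 64) = 2, hence so is any combination 66x + 64y.
However 109 leaves remainder 1 on division by 2.
Hence no integers x, y satisfy the equation.

No such integers exist.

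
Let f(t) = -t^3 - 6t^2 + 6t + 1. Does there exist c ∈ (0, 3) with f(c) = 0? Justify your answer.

f(0) = 1 and f(3) = -62, which have opposite signs.
f is continuous everywhere (it is a polynomial), in particular on [0, 3].
By the Intermediate Value Theorem, f takes the value 0 somewhere in the open interval.

Such a root exists.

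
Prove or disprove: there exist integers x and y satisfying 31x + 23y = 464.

x = 12, y = 4

31 and 23 are coprime, so 31x + 23y ranges over all of ℤ.
Run the Euclidean algorithm on 31 and 23: 31 = 1·23 + 8, 23 = 2·8 + 7, 8 = 1·7 + 1, 7 = 7·1 + 0.
Working back up the chain: 1 = 8 − 1·7 = 8 − (23 − 2·8) = −23 + 3·8 = −23 + 3·(31 − 1·23) = 3·31 − 4·23. So 31·3 + 23·(-4) = 1.
Scaling by 464 gives the particular solution (x, y) = (1392, -1856).
The general solution is x = 1392 + 23k, y = -1856 − 31k; taking k = -60 gives the smaller pair x = 12, y = 4.
Indeed 31·12 + 23·4 = 372 + 92 = 464.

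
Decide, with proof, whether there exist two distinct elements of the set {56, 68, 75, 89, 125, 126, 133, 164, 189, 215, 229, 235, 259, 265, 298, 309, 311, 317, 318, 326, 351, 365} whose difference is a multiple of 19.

Yes: 56 and 75.

56 mod 19 = 18 and 75 mod 19 = 18, so 75 − 56 = 19 = 1·19.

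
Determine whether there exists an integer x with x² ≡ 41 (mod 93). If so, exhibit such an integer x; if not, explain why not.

Since 3 ∣ 93, a solution of x² ≡ 41 (mod 93) would also satisfy x² ≡ 41 ≡ 2 (mod 3).
Computing x² mod 3 for x = 0, 1, …, 1 (enough, by the symmetry x ↦ 3 − x) gives 0, 1.
The set of squares mod 3 is therefore {0, 1}, which does not contain 2.
Hence no integer x has x² ≡ 41 (mod 93).

No such integer exists.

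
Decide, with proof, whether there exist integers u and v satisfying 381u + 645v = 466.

There are no such integers.

Both 381 and 645 are divisible by gcd(381, 645) = 3, hence so is any combination 381u + 645v.
But 466 is not a multiple of 3 (it leaves remainder 1).
So the equation is unsolvable over ℤ.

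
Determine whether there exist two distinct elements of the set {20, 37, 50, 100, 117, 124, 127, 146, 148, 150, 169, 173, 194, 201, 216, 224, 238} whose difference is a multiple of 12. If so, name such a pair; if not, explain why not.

Yes: 20 and 224.

Reduce each element mod 12: 20↦8, 37↦1, 50↦2, 100↦4, 117↦9, 124↦4, 127↦7, 146↦2, 148↦4, 150↦6, 169↦1, 173↦5, 194↦2, 201↦9, 216↦0, 224↦8, 238↦10. The residue 8 repeats (at 20 and 224), and 224 − 20 = 204 = 17·12.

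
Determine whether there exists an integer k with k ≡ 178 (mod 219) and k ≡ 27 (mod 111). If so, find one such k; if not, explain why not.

gcd(219, 111) = 3. If k ≡ 178 (mod 219) and k ≡ 27 (mod 111), then k ≡ 178 (mod 3) and k ≡ 27 (mod 3).
But 178 mod 3 = 1 while 27 mod 3 = 0, a contradiction.
Hence the system has no solution.

There is no such integer.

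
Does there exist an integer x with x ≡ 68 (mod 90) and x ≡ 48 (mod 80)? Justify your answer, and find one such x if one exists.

The moduli are not coprime: gcd(90, 80) = 10. Compatibility requires 10 ∣ (48 − 68) = -20, which holds, so solutions exist.
Step through x = 68, 68 + 90, 68 + 2·90, …: the values 68, 158, 248, 338, 428, 518, 608 reduce mod 80 to 68, 78, 8, 18, 28, 38, 48. The value 608 hits 48.
Verify: 608 = 6·90 + 68 and 608 = 7·80 + 48. ✓

x = 608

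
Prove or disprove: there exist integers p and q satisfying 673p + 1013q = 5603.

p = 493, q = -322

Since gcd(673, 1013) = 1, every integer is an integer combination of 673 and 1013.
Euclidean algorithm: 1013 = 1·673 + 340, 673 = 1·340 + 333, 340 = 1·333 + 7, 333 = 47·7 + 4, 7 = 1·4 + 3, 4 = 1·3 + 1, 3 = 3·1 + 0.
Working back up the chain: 1 = 4 − 1·3 = 4 − (7 − 1·4) = −7 + 2·4 = −7 + 2·(333 − 47·7) = 2·333 − 95·7 = 2·333 − 95·(340 − 1·333) = −95·340 + 97·333 = −95·340 + 97·(673 − 1·340) = 97·673 − 192·340 = 97·673 − 192·(1013 − 1·673) = −192·1013 + 289·673. So 673·289 + 1013·(-192) = 1.
Scaling by 5603 gives the particular solution (p, q) = (1619267, -1075776).
Shifting by a multiple of (1013, −673) keeps it a solution: p = 1619267 − 1598·1013 = 493, q = -1075776 + 1598·673 = -322.
Indeed 673·493 + 1013·(-322) = 331789 − 326186 = 5603.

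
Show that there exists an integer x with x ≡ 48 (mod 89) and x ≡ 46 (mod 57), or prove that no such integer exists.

Since 89 and 57 share no common factor, CRT says the pair of congruences has a solution (unique mod 5073).
Any solution of the first congruence is x = 48 + 89t; substituting into the second, 89t ≡ 46 − 48 ≡ 55 (mod 57).
89 ≡ 32 (mod 57), so this reads 32t ≡ 55 (mod 57). Invert 32 mod 57 by the Euclidean algorithm: 57 = 1·32 + 25, 32 = 1·25 + 7, 25 = 3·7 + 4, 7 = 1·4 + 3, 4 = 1·3 + 1, 3 = 3·1 + 0; back-substituting, 1 = 4 − 1·3 = 4 − (7 − 1·4) = −7 + 2·4 = −7 + 2·(25 − 3·7) = 2·25 − 7·7 = 2·25 − 7·(32 − 1·25) = −7·32 + 9·25 = −7·32 + 9·(57 − 1·32) = 9·57 − 16·32. Hence 32·(-16) ≡ 1, so 32⁻¹ ≡ -16 ≡ 41 (mod 57).
Multiplying by 41: t ≡ 41·55 = 2255 ≡ 32 (mod 57).
With t = 32: x = 48 + 89·32 = 2896.
Verify: 2896 = 32·89 + 48 and 2896 = 50·57 + 46. ✓

x = 2896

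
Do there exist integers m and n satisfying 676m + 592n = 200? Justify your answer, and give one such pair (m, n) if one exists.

m = 94, n = -107

Every value of 676m + 592n is a multiple of gcd(676, 592) = 4; since 4 ∣ 200, solutions exist.
Dividing through by 4 reduces the equation to 169m + 148n = 50.
Euclidean algorithm: 169 = 1·148 + 21, 148 = 7·21 + 1, 21 = 21·1 + 0.
Working back up the chain: 1 = 148 − 7·21 = 148 − 7·(169 − 1·148) = −7·169 + 8·148. So 169·(-7) + 148·8 = 1.
Times 50: 169·(-350) + 148·400 = 50, so (-350, 400) solves it.
Adding 3·148 to m and subtracting 3·169 from n gives the tidier solution (94, -107).
Check: 676·94 + 592·(-107) = 63544 − 63344 = 200. ✓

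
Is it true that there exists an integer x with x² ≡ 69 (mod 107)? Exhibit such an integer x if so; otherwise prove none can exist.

Take x = 47. Then 47² = 2209 = 20·107 + 69, so 47² ≡ 69 (mod 107).

x = 47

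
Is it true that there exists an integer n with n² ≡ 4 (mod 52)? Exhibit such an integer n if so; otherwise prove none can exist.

Take n = 24. Then 24² = 576 = 11·52 + 4, so 24² ≡ 4 (mod 52).

n = 24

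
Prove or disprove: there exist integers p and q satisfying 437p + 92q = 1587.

Since gcd(437, 92) = 23 and 1587 = 23·69, Bézout's identity guarantees a solution.
Dividing through by 23 reduces the equation to 19p + 4q = 69.
Euclidean algorithm: 19 = 4·4 + 3, 4 = 1·3 + 1, 3 = 3·1 + 0.
Back-substituting, 1 = 4 − 1·3 = 4 − (19 − 4·4) = −19 + 5·4; that is, 19·(-1) + 4·5 = 1.
Scaling by 69 gives the particular solution (p, q) = (-69, 345).
Shifting by a multiple of (4, −19) keeps it a solution: p = -69 + 18·4 = 3, q = 345 − 18·19 = 3.
Check: 437·3 + 92·3 = 1311 + 276 = 1587. ✓

p = 3, q = 3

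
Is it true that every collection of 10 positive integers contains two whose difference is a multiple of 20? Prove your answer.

Consider the 10 integers 98, 99, …, 107. They lie in distinct residue classes modulo 20, since 10 ≤ 20.
No two share a residue, so no pair has difference divisible by 20; the claim fails for this set.

No, the set {98, 99, 100, 101, 102, 103, 104, 105, 106, 107} is a counterexample.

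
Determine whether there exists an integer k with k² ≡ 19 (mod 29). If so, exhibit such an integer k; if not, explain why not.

No such integer exists.

Apply Euler's criterion with the prime 29: 19 is a quadratic residue iff 19^14 ≡ 1 (mod 29), and a non-residue iff it is ≡ −1.
Squaring successively (mod 29): 19^2 = 361 ≡ 13; 19^4 ≡ 13² = 169 ≡ 24; 19^8 ≡ 24² = 576 ≡ 25.
Since 14 = 8 + 4 + 2, 19^14 ≡ 25 · 24 · 13; multiplying out mod 29: 25·24 = 600 ≡ 20, then 20·13 = 260 ≡ 28. Thus 19^14 ≡ 28 ≡ −1 (mod 29).
By Euler's criterion 19 is a quadratic non-residue mod 29: no k satisfies k² ≡ 19 (mod 29).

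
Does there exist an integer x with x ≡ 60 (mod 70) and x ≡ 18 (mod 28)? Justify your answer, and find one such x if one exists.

x = 130

Here gcd(70, 28) = 14, and both 60 and 18 leave remainder 4 mod 14, so the system is consistent.
Step through x = 60, 60 + 70, 60 + 2·70, …: the values 60, 130 reduce mod 28 to 4, 18. The value 130 hits 18.
Indeed 130 ≡ 60 (mod 70) and 130 ≡ 18 (mod 28).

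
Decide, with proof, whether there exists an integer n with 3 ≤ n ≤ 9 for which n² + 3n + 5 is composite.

At n = 5: 5² + 3·5 + 5 = 45 = 3·15, which is composite.

n = 5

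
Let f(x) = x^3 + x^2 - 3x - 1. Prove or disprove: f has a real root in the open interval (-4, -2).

f(-4) = -37 and f(-2) = 1, which have opposite signs.
Since f is a polynomial it is continuous on [-4, -2].
By the Intermediate Value Theorem f must vanish at some point of (-4, -2).

Yes, f has a root in the interval.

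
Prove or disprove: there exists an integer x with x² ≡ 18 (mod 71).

x = 36

x = 36 works: 36² = 1296, and 1296 − 18 = 1278 = 18·71.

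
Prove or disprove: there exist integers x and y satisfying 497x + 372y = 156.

x = 156, y = -208

497 and 372 are coprime, so 497x + 372y ranges over all of ℤ.
Run the Euclidean algorithm on 497 and 372: 497 = 1·372 + 125, 372 = 2·125 + 122, 125 = 1·122 + 3, 122 = 40·3 + 2, 3 = 1·2 + 1, 2 = 2·1 + 0.
Back-substituting, 1 = 3 − 1·2 = 3 − (122 − 40·3) = −122 + 41·3 = −122 + 41·(125 − 1·122) = 41·125 − 42·122 = 41·125 − 42·(372 − 2·125) = −42·372 + 125·125 = −42·372 + 125·(497 − 1·372) = 125·497 − 167·372; that is, 497·125 + 372·(-167) = 1.
Times 156: 497·19500 + 372·(-26052) = 156, so (19500, -26052) solves it.
Subtracting 52·372 from x and adding 52·497 to y gives the tidier solution (156, -208).
Indeed 497·156 + 372·(-208) = 77532 − 77376 = 156.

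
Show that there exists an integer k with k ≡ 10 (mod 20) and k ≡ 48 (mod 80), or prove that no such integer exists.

No such integer exists.

gcd(20, 80) = 20. If k ≡ 10 (mod 20) and k ≡ 48 (mod 80), then k ≡ 10 (mod 20) and k ≡ 48 (mod 20).
But 10 mod 20 = 10 while 48 mod 20 = 8, a contradiction.
Hence the system has no solution.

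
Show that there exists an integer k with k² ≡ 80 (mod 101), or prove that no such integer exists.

k = 22

Take k = 22. Then 22² = 484 = 4·101 + 80, so 22² ≡ 80 (mod 101).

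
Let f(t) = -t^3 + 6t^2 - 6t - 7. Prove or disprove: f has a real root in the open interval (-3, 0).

Yes, f has a root in the interval.

f(-3) = 92 and f(0) = -7, which have opposite signs.
Since f is a polynomial it is continuous on [-3, 0].
By the Intermediate Value Theorem f must vanish at some point of (-3, 0).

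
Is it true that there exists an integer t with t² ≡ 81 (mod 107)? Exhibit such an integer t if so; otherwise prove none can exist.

t = 98 works: 98² = 9604, and 9604 − 81 = 9523 = 89·107.

t = 98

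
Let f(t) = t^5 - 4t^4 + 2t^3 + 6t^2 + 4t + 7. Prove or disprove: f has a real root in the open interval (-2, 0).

f(-2) = -89 and f(0) = 7, which have opposite signs.
Since f is a polynomial it is continuous on [-2, 0].
By the Intermediate Value Theorem f must vanish at some point of (-2, 0).

Such a root exists.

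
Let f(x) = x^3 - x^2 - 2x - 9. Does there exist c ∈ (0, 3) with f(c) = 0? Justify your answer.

Yes, f has a root in the interval.

f(0) = -9 and f(3) = 3, which have opposite signs.
f is continuous everywhere (it is a polynomial), in particular on [0, 3].
The Intermediate Value Theorem then guarantees some c ∈ (0, 3) with f(c) = 0.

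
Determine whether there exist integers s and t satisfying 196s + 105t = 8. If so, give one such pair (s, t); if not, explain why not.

No, no such integers exist.

Any value of 196s + 105t is a multiple of gcd(196, 105) = 7.
But 8 = 7·1 + 1, so 7 ∤ 8.
Therefore 196s + 105t = 8 has no solution in integers.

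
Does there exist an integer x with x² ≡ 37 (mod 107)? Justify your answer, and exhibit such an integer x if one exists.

x = 12

x = 12 works: 12² = 144, and 144 − 37 = 107 = 1·107.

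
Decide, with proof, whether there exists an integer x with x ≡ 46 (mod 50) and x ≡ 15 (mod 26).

No, no such integer exists.

Reduce both congruences modulo 2, which divides 50 and 26: they say x ≡ 46 (mod 2) and x ≡ 15 (mod 2).
However 46 ≡ 0 and 15 ≡ 1 (mod 2), and 0 ≠ 1.
Hence the system has no solution.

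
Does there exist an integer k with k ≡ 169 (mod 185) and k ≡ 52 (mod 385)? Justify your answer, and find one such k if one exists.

gcd(185, 385) = 5. If k ≡ 169 (mod 185) and k ≡ 52 (mod 385), then k ≡ 169 (mod 5) and k ≡ 52 (mod 5).
However 169 ≡ 4 and 52 ≡ 2 (mod 5), and 4 ≠ 2.
Therefore no such k exists.

There is no such integer.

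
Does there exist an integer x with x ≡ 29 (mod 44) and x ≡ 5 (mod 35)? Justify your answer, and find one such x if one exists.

x = 425

Since 44 and 35 share no common factor, CRT says the pair of congruences has a solution (unique mod 1540).
Any solution of the first congruence is x = 29 + 44t; substituting into the second, 44t ≡ 5 − 29 ≡ 11 (mod 35).
44 ≡ 9 (mod 35), so this reads 9t ≡ 11 (mod 35). Invert 9 mod 35 by the Euclidean algorithm: 35 = 3·9 + 8, 9 = 1·8 + 1, 8 = 8·1 + 0; back-substituting, 1 = 9 − 1·8 = 9 − (35 − 3·9) = −35 + 4·9. Hence 9·4 ≡ 1, so 9⁻¹ ≡ 4 (mod 35).
Therefore t ≡ 4·11 = 44 ≡ 9 (mod 35).
With t = 9: x = 29 + 44·9 = 425.
Check: 425 mod 44 = 29, 425 mod 35 = 5. ✓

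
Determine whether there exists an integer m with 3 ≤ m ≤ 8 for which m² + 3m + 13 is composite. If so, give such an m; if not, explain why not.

The values for m = 3, 4, …, 8 are 31, 41, 53, 67, 83, 101, and each of these is prime.
So no value in the range makes the expression composite.

No, no such integer m in that range exists.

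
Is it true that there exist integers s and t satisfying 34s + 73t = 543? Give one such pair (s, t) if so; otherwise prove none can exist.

34 and 73 are coprime, so 34s + 73t ranges over all of ℤ.
Dividing repeatedly: 73 = 2·34 + 5, 34 = 6·5 + 4, 5 = 1·4 + 1, 4 = 4·1 + 0.
Back-substituting, 1 = 5 − 1·4 = 5 − (34 − 6·5) = −34 + 7·5 = −34 + 7·(73 − 2·34) = 7·73 − 15·34; that is, 34·(-15) + 73·7 = 1.
Multiplying through by 543: s = (-15)·543 = -8145, t = 7·543 = 3801 is a solution.
Shifting by a multiple of (73, −34) keeps it a solution: s = -8145 + 112·73 = 31, t = 3801 − 112·34 = -7.
Indeed 34·31 + 73·(-7) = 1054 − 511 = 543.

s = 31, t = -7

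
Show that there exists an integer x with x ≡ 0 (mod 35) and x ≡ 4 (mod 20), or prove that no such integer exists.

No, no such integer exists.

Both moduli are multiples of 5 = gcd(35, 20), so any solution would satisfy x ≡ 0 and x ≡ 4 modulo 5 simultaneously.
However 0 ≡ 0 and 4 ≡ 4 (mod 5), and 0 ≠ 4.
Hence the system has no solution.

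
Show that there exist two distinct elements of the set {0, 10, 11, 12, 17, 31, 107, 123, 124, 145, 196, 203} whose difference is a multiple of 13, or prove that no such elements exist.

No such pair exists.

Residues mod 13: 0↦0, 10↦10, 11↦11, 12↦12, 17↦4, 31↦5, 107↦3, 123↦6, 124↦7, 145↦2, 196↦1, 203↦8.
These 12 residues are pairwise different, hence no difference of two elements is divisible by 13.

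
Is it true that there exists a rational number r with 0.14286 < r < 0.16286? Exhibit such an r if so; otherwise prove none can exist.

Look for a denominator N such that an integer falls strictly between N·0.14286 and N·0.16286. N = 13 works: 13·0.14286 = 1.85718 < 2 < 2.11718 = 13·0.16286.
Dividing back, 0.14286 < 2/13 < 0.16286, and 2/13 is rational.

r = 2/13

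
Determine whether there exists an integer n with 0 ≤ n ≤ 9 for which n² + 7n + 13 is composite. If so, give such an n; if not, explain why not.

At n = 4: 4² + 7·4 + 13 = 57 = 3·19, which is composite.

n = 4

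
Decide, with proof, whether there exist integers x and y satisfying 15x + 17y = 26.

Since gcd(15, 17) = 1, every integer is an integer combination of 15 and 17.
Euclidean algorithm: 17 = 1·15 + 2, 15 = 7·2 + 1, 2 = 2·1 + 0.
Working back up the chain: 1 = 15 − 7·2 = 15 − 7·(17 − 1·15) = −7·17 + 8·15. So 15·8 + 17·(-7) = 1.
Multiplying through by 26: x = 8·26 = 208, y = (-7)·26 = -182 is a solution.
Shifting by a multiple of (17, −15) keeps it a solution: x = 208 − 12·17 = 4, y = -182 + 12·15 = -2.
Check: 15·4 + 17·(-2) = 60 − 34 = 26. ✓

x = 4, y = -2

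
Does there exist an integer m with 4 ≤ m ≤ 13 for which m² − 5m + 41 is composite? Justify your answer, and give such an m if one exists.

m = 7

At m = 7: 7² − 5·7 + 41 = 55 = 5·11, which is composite.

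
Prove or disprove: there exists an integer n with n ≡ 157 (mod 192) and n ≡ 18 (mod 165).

Both moduli are multiples of 3 = gcd(192, 165), so any solution would satisfy n ≡ 157 and n ≡ 18 modulo 3 simultaneously.
However 157 ≡ 1 and 18 ≡ 0 (mod 3), and 1 ≠ 0.
So no integer satisfies both congruences.

No, no such integer exists.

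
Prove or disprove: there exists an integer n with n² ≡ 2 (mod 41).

n = 17

Take n = 17. Then 17² = 289 = 7·41 + 2, so 17² ≡ 2 (mod 41).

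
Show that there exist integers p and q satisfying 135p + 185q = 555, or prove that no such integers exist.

p = 0, q = 3

Every value of 135p + 185q is a multiple of gcd(135, 185) = 5; since 5 ∣ 555, solutions exist.
Dividing through by 5 reduces the equation to 27p + 37q = 111.
Run the Euclidean algorithm on 37 and 27: 37 = 1·27 + 10, 27 = 2·10 + 7, 10 = 1·7 + 3, 7 = 2·3 + 1, 3 = 3·1 + 0.
Back-substituting, 1 = 7 − 2·3 = 7 − 2·(10 − 1·7) = −2·10 + 3·7 = −2·10 + 3·(27 − 2·10) = 3·27 − 8·10 = 3·27 − 8·(37 − 1·27) = −8·37 + 11·27; that is, 27·11 + 37·(-8) = 1.
Scaling by 111 gives the particular solution (p, q) = (1221, -888).
Shifting by a multiple of (37, −27) keeps it a solution: p = 1221 − 33·37 = 0, q = -888 + 33·27 = 3.
Indeed 135·0 + 185·3 = 0 + 555 = 555.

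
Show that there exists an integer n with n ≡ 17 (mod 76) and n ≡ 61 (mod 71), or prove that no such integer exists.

n = 1765

Since 76 and 71 share no common factor, CRT says the pair of congruences has a solution (unique mod 5396).
Write n = 17 + 76t and require 17 + 76t ≡ 61 (mod 71), i.e. 76t ≡ 44 (mod 71).
76 ≡ 5 (mod 71), so this reads 5t ≡ 44 (mod 71). Invert 5 mod 71 by the Euclidean algorithm: 71 = 14·5 + 1, 5 = 5·1 + 0; back-substituting, 1 = 71 − 14·5. Hence 5·(-14) ≡ 1, so 5⁻¹ ≡ -14 ≡ 57 (mod 71).
Multiplying by 57: t ≡ 57·44 = 2508 ≡ 23 (mod 71).
With t = 23: n = 17 + 76·23 = 1765.
Verify: 1765 = 23·76 + 17 and 1765 = 24·71 + 61. ✓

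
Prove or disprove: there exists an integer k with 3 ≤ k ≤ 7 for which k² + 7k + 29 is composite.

The values for k = 3, 4, …, 7 are 59, 73, 89, 107, 127, and each of these is prime.
So no value in the range makes the expression composite.

No such integer k in that range exists.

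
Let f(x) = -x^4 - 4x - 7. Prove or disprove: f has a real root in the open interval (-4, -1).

No.

f(-4) = -247 and f(-1) = -4, both negative, so a sign-change argument is unavailable; we show f keeps this sign on the whole interval.
Shift to the endpoint -1: with x = -1 − u (0 < u < 3), one computes f(-1 − u) = -u^4 - 4u^3 - 6u^2 - 4.
All 4 nonzero coefficients of this polynomial in u are negative; hence for u > 0 the value is a sum of negative terms (the constant -4 among them).
So f is strictly negative on (-4, -1); no root exists in the interval.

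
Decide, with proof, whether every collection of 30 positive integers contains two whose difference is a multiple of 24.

There are exactly 24 possible remainders on division by 24.
Placing 30 integers into 24 classes, some class receives at least two — say a and b.
Then a ≡ b (mod 24), i.e. 24 ∣ (a − b).

Yes, this is always true.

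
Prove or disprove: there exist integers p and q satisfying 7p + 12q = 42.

7 and 12 are coprime, so 7p + 12q ranges over all of ℤ.
Run the Euclidean algorithm on 12 and 7: 12 = 1·7 + 5, 7 = 1·5 + 2, 5 = 2·2 + 1, 2 = 2·1 + 0.
Back-substituting, 1 = 5 − 2·2 = 5 − 2·(7 − 1·5) = −2·7 + 3·5 = −2·7 + 3·(12 − 1·7) = 3·12 − 5·7; that is, 7·(-5) + 12·3 = 1.
Scaling by 42 gives the particular solution (p, q) = (-210, 126).
Adding 18·12 to p and subtracting 18·7 from q gives the tidier solution (6, 0).
Check: 7·6 + 12·0 = 42 + 0 = 42. ✓

p = 6, q = 0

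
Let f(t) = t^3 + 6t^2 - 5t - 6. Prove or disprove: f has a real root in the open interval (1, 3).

Yes, f has a root in the interval.

f(1) = -4 and f(3) = 60, which have opposite signs.
f is continuous everywhere (it is a polynomial), in particular on [1, 3].
By the Intermediate Value Theorem, f takes the value 0 somewhere in the open interval.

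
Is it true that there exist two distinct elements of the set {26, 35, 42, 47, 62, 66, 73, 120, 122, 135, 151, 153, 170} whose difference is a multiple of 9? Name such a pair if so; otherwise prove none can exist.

Both 26 and 35 leave remainder 8 on division by 9; their difference 9 = 1·9 is a multiple of 9.

Yes: 26 and 35.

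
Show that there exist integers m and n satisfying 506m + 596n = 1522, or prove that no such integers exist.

m = 195, n = -163

Since gcd(506, 596) = 2 and 1522 = 2·761, Bézout's identity guarantees a solution.
Dividing through by 2 reduces the equation to 253m + 298n = 761.
Euclidean algorithm: 298 = 1·253 + 45, 253 = 5·45 + 28, 45 = 1·28 + 17, 28 = 1·17 + 11, 17 = 1·11 + 6, 11 = 1·6 + 5, 6 = 1·5 + 1, 5 = 5·1 + 0.
Back-substituting, 1 = 6 − 1·5 = 6 − (11 − 1·6) = −11 + 2·6 = −11 + 2·(17 − 1·11) = 2·17 − 3·11 = 2·17 − 3·(28 − 1·17) = −3·28 + 5·17 = −3·28 + 5·(45 − 1·28) = 5·45 − 8·28 = 5·45 − 8·(253 − 5·45) = −8·253 + 45·45 = −8·253 + 45·(298 − 1·253) = 45·298 − 53·253; that is, 253·(-53) + 298·45 = 1.
Times 761: 253·(-40333) + 298·34245 = 761, so (-40333, 34245) solves it.
Shifting by a multiple of (298, −253) keeps it a solution: m = -40333 + 136·298 = 195, n = 34245 − 136·253 = -163.
Check: 506·195 + 596·(-163) = 98670 − 97148 = 1522. ✓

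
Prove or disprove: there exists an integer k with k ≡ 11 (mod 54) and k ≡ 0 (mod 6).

gcd(54, 6) = 6. If k ≡ 11 (mod 54) and k ≡ 0 (mod 6), then k ≡ 11 (mod 6) and k ≡ 0 (mod 6).
But 11 mod 6 = 5 while 0 mod 6 = 0, a contradiction.
So no integer satisfies both congruences.

No such integer exists.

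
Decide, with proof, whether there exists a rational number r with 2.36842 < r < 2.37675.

r = 19/8

Look for a denominator N such that an integer falls strictly between N·2.36842 and N·2.37675. N = 8 works: 8·2.36842 = 18.94736 < 19 < 19.01400 = 8·2.37675.
So r = 19/8 works: it is a ratio of integers, and dividing 8·2.36842 < 19 < 8·2.37675 through by 8 gives 2.36842 < 19/8 < 2.37675.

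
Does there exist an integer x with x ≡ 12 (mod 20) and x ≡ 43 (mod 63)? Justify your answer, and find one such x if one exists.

x = 232

The moduli 20 and 63 are coprime, so by the Chinese Remainder Theorem a unique solution modulo 1260 exists.
Any solution of the first congruence is x = 12 + 20t; substituting into the second, 20t ≡ 43 − 12 ≡ 31 (mod 63).
Since 20·41 = 820 = 13·63 + 1, the inverse of 20 mod 63 is 41.
Multiplying by 41: t ≡ 41·31 = 1271 ≡ 11 (mod 63).
Taking t = 11 gives x = 12 + 20·11 = 232.
Check: 232 mod 20 = 12, 232 mod 63 = 43. ✓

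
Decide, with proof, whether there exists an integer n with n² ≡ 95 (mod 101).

n = 87

n = 87 works: 87² = 7569, and 7569 − 95 = 7474 = 74·101.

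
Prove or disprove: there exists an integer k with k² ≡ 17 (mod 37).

37 is prime, so by Euler's criterion 17 is a square mod 37 iff 17^((37−1)/2) = 17^18 ≡ 1 (mod 37).
Squaring successively (mod 37): 17^2 = 289 ≡ 30; 17^4 ≡ 30² = 900 ≡ 12; 17^8 ≡ 12² = 144 ≡ 33; 17^16 ≡ 33² = 1089 ≡ 16.
Since 18 = 16 + 2, 17^18 ≡ 16 · 30; multiplying out mod 37: 16·30 = 480 ≡ 36. Thus 17^18 ≡ 36 ≡ −1 (mod 37).
By Euler's criterion 17 is a quadratic non-residue mod 37: no k satisfies k² ≡ 17 (mod 37).

No such integer exists.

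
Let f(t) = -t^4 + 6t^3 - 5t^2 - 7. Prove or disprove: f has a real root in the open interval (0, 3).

Yes, f has a root in the interval.

f(0) = -7 and f(3) = 29, which have opposite signs.
Since f is a polynomial it is continuous on [0, 3].
By the Intermediate Value Theorem f must vanish at some point of (0, 3).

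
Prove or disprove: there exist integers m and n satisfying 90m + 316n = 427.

There are no such integers.

gcd(90, 316) = 2, so every integer of the form 90m + 316n is a multiple of 2.
However 427 leaves remainder 1 on division by 2.
Hence no integers m, n satisfy the equation.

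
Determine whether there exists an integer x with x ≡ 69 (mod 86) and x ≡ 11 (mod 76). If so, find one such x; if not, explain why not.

x = 1531

The moduli are not coprime: gcd(86, 76) = 2. Compatibility requires 2 ∣ (11 − 69) = -58, which holds, so solutions exist.
Write x = 69 + 86t. Then 86t ≡ 11 − 69 ≡ 18 (mod 76); dividing through by 2 gives 43t ≡ 9 (mod 38).
43 ≡ 5 (mod 38), so this reads 5t ≡ 9 (mod 38). Since 5·23 = 115 = 3·38 + 1, the inverse of 5 mod 38 is 23.
Therefore t ≡ 23·9 = 207 ≡ 17 (mod 38).
Then x = 69 + 86·17 = 1531.
Verify: 1531 = 17·86 + 69 and 1531 = 20·76 + 11. ✓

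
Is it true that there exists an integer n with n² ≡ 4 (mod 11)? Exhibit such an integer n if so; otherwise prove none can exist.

n = 2

Take n = 2. Then 2² = 4, and since 0 ≤ 4 < 11 this is already reduced: 2² ≡ 4 (mod 11).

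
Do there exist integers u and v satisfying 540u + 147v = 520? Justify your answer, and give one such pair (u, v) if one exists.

No, no such integers exist.

Both 540 and 147 are divisible by gcd(540, 147) = 3, hence so is any combination 540u + 147v.
However 520 leaves remainder 1 on division by 3.
Hence no integers u, v satisfy the equation.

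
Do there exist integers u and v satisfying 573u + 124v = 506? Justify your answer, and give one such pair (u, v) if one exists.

573 and 124 are coprime, so 573u + 124v ranges over all of ℤ.
Euclidean algorithm: 573 = 4·124 + 77, 124 = 1·77 + 47, 77 = 1·47 + 30, 47 = 1·30 + 17, 30 = 1·17 + 13, 17 = 1·13 + 4, 13 = 3·4 + 1, 4 = 4·1 + 0.
Unwinding: 1 = 13 − 3·4 = 13 − 3·(17 − 1·13) = −3·17 + 4·13 = −3·17 + 4·(30 − 1·17) = 4·30 − 7·17 = 4·30 − 7·(47 − 1·30) = −7·47 + 11·30 = −7·47 + 11·(77 − 1·47) = 11·77 − 18·47 = 11·77 − 18·(124 − 1·77) = −18·124 + 29·77 = −18·124 + 29·(573 − 4·124) = 29·573 − 134·124, i.e. 573·29 + 124·(-134) = 1.
Times 506: 573·14674 + 124·(-67804) = 506, so (14674, -67804) solves it.
Shifting by a multiple of (124, −573) keeps it a solution: u = 14674 − 118·124 = 42, v = -67804 + 118·573 = -190.
Check: 573·42 + 124·(-190) = 24066 − 23560 = 506. ✓

u = 42, v = -190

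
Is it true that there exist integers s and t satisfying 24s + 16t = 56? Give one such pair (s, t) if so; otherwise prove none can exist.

s = 1, t = 2

Every value of 24s + 16t is a multiple of gcd(24, 16) = 8; since 8 ∣ 56, solutions exist.
Dividing through by 8 reduces the equation to 3s + 2t = 7.
Euclidean algorithm: 3 = 1·2 + 1, 2 = 2·1 + 0.
Unwinding: 1 = 3 − 1·2, i.e. 3·1 + 2·(-1) = 1.
Scaling by 7 gives the particular solution (s, t) = (7, -7).
The general solution is s = 7 + 2k, t = -7 − 3k; taking k = -3 gives the smaller pair s = 1, t = 2.
Check: 24·1 + 16·2 = 24 + 32 = 56. ✓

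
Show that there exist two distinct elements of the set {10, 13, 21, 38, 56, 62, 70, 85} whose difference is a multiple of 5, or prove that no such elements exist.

Yes: 10 and 70.

Reduce each element mod 5: 10↦0, 13↦3, 21↦1, 38↦3, 56↦1, 62↦2, 70↦0, 85↦0. The residue 0 repeats (at 10 and 70), and 70 − 10 = 60 = 12·5.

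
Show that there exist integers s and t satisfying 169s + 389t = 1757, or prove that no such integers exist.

Since gcd(169, 389) = 1, every integer is an integer combination of 169 and 389.
Euclidean algorithm: 389 = 2·169 + 51, 169 = 3·51 + 16, 51 = 3·16 + 3, 16 = 5·3 + 1, 3 = 3·1 + 0.
Working back up the chain: 1 = 16 − 5·3 = 16 − 5·(51 − 3·16) = −5·51 + 16·16 = −5·51 + 16·(169 − 3·51) = 16·169 − 53·51 = 16·169 − 53·(389 − 2·169) = −53·389 + 122·169. So 169·122 + 389·(-53) = 1.
Scaling by 1757 gives the particular solution (s, t) = (214354, -93121).
Shifting by a multiple of (389, −169) keeps it a solution: s = 214354 − 551·389 = 15, t = -93121 + 551·169 = -2.
Check: 169·15 + 389·(-2) = 2535 − 778 = 1757. ✓

s = 15, t = -2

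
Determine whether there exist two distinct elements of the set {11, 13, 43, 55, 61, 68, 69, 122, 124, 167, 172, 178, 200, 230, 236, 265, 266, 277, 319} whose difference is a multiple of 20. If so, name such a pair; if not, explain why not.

Reduce each element modulo 20: 11↦11, 13↦13, 43↦3, 55↦15, 61↦1, 68↦8, 69↦9, 122↦2, 124↦4, 167↦7, 172↦12, 178↦18, 200↦0, 230↦10, 236↦16, 265↦5, 266↦6, 277↦17, 319↦19.
All 19 residues are distinct, so no two elements differ by a multiple of 20.

There is no such pair.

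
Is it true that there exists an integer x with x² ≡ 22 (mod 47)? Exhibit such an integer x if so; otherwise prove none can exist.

47 is prime, so by Euler's criterion 22 is a square mod 47 iff 22^((47−1)/2) = 22^23 ≡ 1 (mod 47).
Squaring successively (mod 47): 22^2 = 484 ≡ 14; 22^4 ≡ 14² = 196 ≡ 8; 22^8 ≡ 8² = 64 ≡ 17; 22^16 ≡ 17² = 289 ≡ 7.
Since 23 = 16 + 4 + 2 + 1, 22^23 ≡ 7 · 8 · 14 · 22; multiplying out mod 47: 7·8 = 56 ≡ 9, then 9·14 = 126 ≡ 32, then 32·22 = 704 ≡ 46. Thus 22^23 ≡ 46 ≡ −1 (mod 47).
By Euler's criterion 22 is a quadratic non-residue mod 47: no x satisfies x² ≡ 22 (mod 47).

No such integer exists.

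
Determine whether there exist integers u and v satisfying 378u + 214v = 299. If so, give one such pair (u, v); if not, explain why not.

Both 378 and 214 are divisible by gcd(378, 214) = 2, hence so is any combination 378u + 214v.
But 299 is not a multiple of 2 (it leaves remainder 1).
Hence no integers u, v satisfy the equation.

No, no such integers exist.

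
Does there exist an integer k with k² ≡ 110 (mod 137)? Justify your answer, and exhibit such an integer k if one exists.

There is no such integer.

Apply Euler's criterion with the prime 137: 110 is a quadratic residue iff 110^68 ≡ 1 (mod 137), and a non-residue iff it is ≡ −1.
Repeated squaring mod 137: 110^2 = 12100 ≡ 44; 110^4 ≡ 44² = 1936 ≡ 18; 110^8 ≡ 18² = 324 ≡ 50; 110^16 ≡ 50² = 2500 ≡ 34; 110^32 ≡ 34² = 1156 ≡ 60; 110^64 ≡ 60² = 3600 ≡ 38.
Since 68 = 64 + 4, 110^68 ≡ 38 · 18; multiplying out mod 137: 38·18 = 684 ≡ 136. Thus 110^68 ≡ 136 ≡ −1 (mod 137).
By Euler's criterion 110 is a quadratic non-residue mod 137: no k satisfies k² ≡ 110 (mod 137).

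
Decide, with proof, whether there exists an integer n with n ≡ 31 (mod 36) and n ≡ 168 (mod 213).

No, no such integer exists.

Both moduli are multiples of 3 = gcd(36, 213), so any solution would satisfy n ≡ 31 and n ≡ 168 modulo 3 simultaneously.
But 31 mod 3 = 1 while 168 mod 3 = 0, a contradiction.
Therefore no such n exists.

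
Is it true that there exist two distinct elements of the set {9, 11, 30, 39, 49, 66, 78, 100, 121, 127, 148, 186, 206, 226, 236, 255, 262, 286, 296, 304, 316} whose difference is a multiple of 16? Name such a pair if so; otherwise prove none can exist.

The pair (9, 121) works.

9 mod 16 = 9 and 121 mod 16 = 9, so 121 − 9 = 112 = 7·16.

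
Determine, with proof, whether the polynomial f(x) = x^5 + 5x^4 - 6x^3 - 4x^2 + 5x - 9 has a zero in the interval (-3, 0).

Such a root exists.

f(-3) = 264 and f(0) = -9, which have opposite signs.
f is continuous everywhere (it is a polynomial), in particular on [-3, 0].
By the Intermediate Value Theorem f must vanish at some point of (-3, 0).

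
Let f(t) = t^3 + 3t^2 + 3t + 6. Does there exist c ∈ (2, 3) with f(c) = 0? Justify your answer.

No such root exists.

The endpoint values f(2) = 32 and f(3) = 69 are both positive. Claim: f(t) > 0 for every t in (2, 3).
Substitute t = 2 + u, where 0 < u < 1 on the interval. Expanding, f(2 + u) = u^3 + 9u^2 + 27u + 32.
All 4 nonzero coefficients of this polynomial in u are positive; hence for u > 0 the value is a sum of positive terms (the constant 32 among them).
So f is strictly positive on (2, 3); no root exists in the interval.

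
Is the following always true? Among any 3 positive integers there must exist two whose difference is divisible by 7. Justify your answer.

Consider the 3 integers 14, 15, 16. They lie in distinct residue classes modulo 7, since 3 ≤ 7.
No two share a residue, so no pair has difference divisible by 7; the claim fails for this set.

No, the set {14, 15, 16} is a counterexample.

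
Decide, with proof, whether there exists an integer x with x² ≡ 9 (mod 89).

x = 86

x = 86 works: 86² = 7396, and 7396 − 9 = 7387 = 83·89.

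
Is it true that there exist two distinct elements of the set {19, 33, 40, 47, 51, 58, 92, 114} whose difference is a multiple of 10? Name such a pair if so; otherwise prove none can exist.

No such pair exists.

Residues mod 10: 19↦9, 33↦3, 40↦0, 47↦7, 51↦1, 58↦8, 92↦2, 114↦4.
No residue repeats among the 8 elements, so no pair has difference ≡ 0 (mod 10).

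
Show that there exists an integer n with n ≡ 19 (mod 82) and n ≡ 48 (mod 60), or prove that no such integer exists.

Both moduli are multiples of 2 = gcd(82, 60), so any solution would satisfy n ≡ 19 and n ≡ 48 modulo 2 simultaneously.
However 19 ≡ 1 and 48 ≡ 0 (mod 2), and 1 ≠ 0.
So no integer satisfies both congruences.

There is no such integer.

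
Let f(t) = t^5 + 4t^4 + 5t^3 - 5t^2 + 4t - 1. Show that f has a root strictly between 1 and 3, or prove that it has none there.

No.

f(1) = 8 and f(3) = 668, both positive, so a sign-change argument is unavailable; we show f keeps this sign on the whole interval.
Shift to the endpoint 1: with t = 1 + u (0 < u < 2), one computes f(1 + u) = u^5 + 9u^4 + 31u^3 + 44u^2 + 30u + 8.
The nonzero coefficients here are all positive, so for u > 0 every term is positive (or zero), and the constant term 8 is strictly positive.
Therefore f(t) > 0 throughout (1, 3), and f has no zero there.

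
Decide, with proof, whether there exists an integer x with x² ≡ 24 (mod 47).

x = 20

x = 20 works: 20² = 400, and 400 − 24 = 376 = 8·47.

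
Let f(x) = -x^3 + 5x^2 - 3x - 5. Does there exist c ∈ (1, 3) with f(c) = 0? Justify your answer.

Yes, f has a root in the interval.

f(1) = -4 and f(3) = 4, which have opposite signs.
As a polynomial, f is continuous on every closed interval.
By the Intermediate Value Theorem, f takes the value 0 somewhere in the open interval.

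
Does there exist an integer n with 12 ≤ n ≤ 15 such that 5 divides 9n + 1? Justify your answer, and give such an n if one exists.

For n = 12, 13, 14, 15 the values of 9n + 1 modulo 5 are 4, 3, 2, 1 respectively.
The residue 0 does not occur, so no n in [12, 15] makes 9n + 1 a multiple of 5.

No, no such integer n in that range exists.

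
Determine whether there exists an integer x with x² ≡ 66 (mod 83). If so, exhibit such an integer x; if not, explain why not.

Apply Euler's criterion with the prime 83: 66 is a quadratic residue iff 66^41 ≡ 1 (mod 83), and a non-residue iff it is ≡ −1.
Repeated squaring mod 83: 66^2 = 4356 ≡ 40; 66^4 ≡ 40² = 1600 ≡ 23; 66^8 ≡ 23² = 529 ≡ 31; 66^16 ≡ 31² = 961 ≡ 48; 66^32 ≡ 48² = 2304 ≡ 63.
Since 41 = 32 + 8 + 1, 66^41 ≡ 63 · 31 · 66; multiplying out mod 83: 63·31 = 1953 ≡ 44, then 44·66 = 2904 ≡ 82. Thus 66^41 ≡ 82 ≡ −1 (mod 83).
The value −1 means 66 is a non-residue modulo 83, so x² ≡ 66 (mod 83) is impossible.

No, no such integer exists.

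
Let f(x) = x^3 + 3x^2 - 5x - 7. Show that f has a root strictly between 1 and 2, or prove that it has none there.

Such a root exists.

f(1) = -8 and f(2) = 3, which have opposite signs.
f is continuous everywhere (it is a polynomial), in particular on [1, 2].
By the Intermediate Value Theorem f must vanish at some point of (1, 2).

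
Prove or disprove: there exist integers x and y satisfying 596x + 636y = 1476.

x = 138, y = -127

gcd(596, 636) = 4, and 4 divides 1476, so integer solutions exist.
Dividing through by 4 reduces the equation to 149x + 159y = 369.
Euclidean algorithm: 159 = 1·149 + 10, 149 = 14·10 + 9, 10 = 1·9 + 1, 9 = 9·1 + 0.
Working back up the chain: 1 = 10 − 1·9 = 10 − (149 − 14·10) = −149 + 15·10 = −149 + 15·(159 − 1·149) = 15·159 − 16·149. So 149·(-16) + 159·15 = 1.
Times 369: 149·(-5904) + 159·5535 = 369, so (-5904, 5535) solves it.
Shifting by a multiple of (159, −149) keeps it a solution: x = -5904 + 38·159 = 138, y = 5535 − 38·149 = -127.
Check: 596·138 + 636·(-127) = 82248 − 80772 = 1476. ✓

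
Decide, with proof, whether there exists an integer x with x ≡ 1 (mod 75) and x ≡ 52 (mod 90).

There is no such integer.

Both moduli are multiples of 15 = gcd(75, 90), so any solution would satisfy x ≡ 1 and x ≡ 52 modulo 15 simultaneously.
These are incompatible: 1 − 52 = -51 is not divisible by 15.
So no integer satisfies both congruences.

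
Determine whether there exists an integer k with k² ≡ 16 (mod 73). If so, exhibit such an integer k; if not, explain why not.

Take k = 4. Then 4² = 16, and since 0 ≤ 16 < 73 this is already reduced: 4² ≡ 16 (mod 73).

k = 4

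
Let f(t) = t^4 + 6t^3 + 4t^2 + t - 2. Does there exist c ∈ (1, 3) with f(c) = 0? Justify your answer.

f has no root in that interval.

The endpoint values f(1) = 10 and f(3) = 280 are both positive. Claim: f(t) > 0 for every t in (1, 3).
Substitute t = 1 + u, where 0 < u < 2 on the interval. Expanding, f(1 + u) = u^4 + 10u^3 + 28u^2 + 31u + 10.
All 5 nonzero coefficients of this polynomial in u are positive; hence for u > 0 the value is a sum of positive terms (the constant 10 among them).
Therefore f(t) > 0 throughout (1, 3), and f has no zero there.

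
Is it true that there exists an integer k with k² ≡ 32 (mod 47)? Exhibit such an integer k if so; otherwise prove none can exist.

k = 19

Take k = 19. Then 19² = 361 = 7·47 + 32, so 19² ≡ 32 (mod 47).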